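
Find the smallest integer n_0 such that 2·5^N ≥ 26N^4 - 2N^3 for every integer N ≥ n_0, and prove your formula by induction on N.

n_0 = 7

At N = 6: 31250 < 33264, so the inequality fails and n_0 ≥ 7. We prove 2·5^N ≥ 26N^4 - 2N^3 for all N ≥ 7.
When N = 7: 2·5^N = 156250 and 26N^4 - 2N^3 = 61740, so 156250 ≥ 61740.
Inductive step: assume the claim holds for N = j, so 2·5^j ≥ 26j^4 - 2j^3.
Then 2·5^(j + 1) = 5·(2·5^j) ≥ 5·(26j^4 - 2j^3).
Also, for j ≥ 7 we have 5·(26j^4 - 2j^3) ≥ 26(j+1)^4 - 2(j+1)^3, since 5·(26j^4 - 2j^3) − (26(j+1)^4 - 2(j+1)^3) = 104j^4 - 112j^3 - 150j^2 - 98j - 24, which is nonnegative for all j ≥ 7.
Combining, 2·5^(j + 1) ≥ 26(j+1)^4 - 2(j+1)^3.
This completes the induction.
Hence the smallest such n_0 is 7.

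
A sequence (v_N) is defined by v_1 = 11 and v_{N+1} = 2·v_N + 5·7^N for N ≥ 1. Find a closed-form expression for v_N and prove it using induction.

Computing the first terms: v_1 = 11, v_2 = 57, v_3 = 359. This suggests v_N = 2^(N + 1) + 7^N.
Base case (N = 1): the formula gives 11 = 11 = v_1.
For the inductive step, assume it holds for an arbitrary r ≥ 1, so v_r = 2^(r + 1) + 7^r.
Then v_{r+1} = 2·v_r + 5·7^r = 2·(2^(r + 1) + 7^r) + 5·7^r = 2^(r + 2) + 7^(r + 1) = 2^((r+1) + 1) + 7^(r+1),
which is the claimed formula at N = r+1.
By the principle of mathematical induction, the result holds for all N ≥ 1.

v_N = 2^(N + 1) + 7^N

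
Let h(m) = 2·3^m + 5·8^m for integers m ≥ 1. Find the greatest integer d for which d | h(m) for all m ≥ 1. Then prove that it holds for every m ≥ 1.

Computing the first values: h(1) = 46 and h(2) = 338; gcd(46, 338) = 2, so d ≤ 2.
We prove 2 | 2·3^m + 5·8^m for all m ≥ 1 by induction on m.
When m = 1: h(1) = 46 = 2·(23), so 2 | h(1).
For the inductive step, assume it holds for an arbitrary p ≥ 1, i.e. 2 | h(p). Then
h(p+1) − 8·h(p) = (2·3^(p+1) + 5·8^(p+1)) − 8·(2·3^p + 5·8^p) = (2)·3^p·(3 − 8) = (-10)·3^p. Since 2 | h(p) by the inductive hypothesis, 2 | 8·h(p); and 2 | -10 since -10 = 2·-5. Therefore 2 | h(p+1).
By the principle of mathematical induction, the result holds for all m ≥ 1.
Therefore the largest such d is 2.

d = 2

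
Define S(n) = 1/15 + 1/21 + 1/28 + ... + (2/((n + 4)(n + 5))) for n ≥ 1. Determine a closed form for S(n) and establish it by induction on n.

We claim S(n) = 2n/(5(n + 5)) for all n ≥ 1.
Base step (n = 1): S(1) = 1/15, and the closed form gives 1/15. They agree.
Inductive step: suppose the statement holds for some m ≥ 1, so S(m) = 2m/(5(m + 5)).
Then S(m+1) = S(m) + (2/((m + 5)(m + 6))) = (2m/(5(m + 5))) + (2/((m + 5)(m + 6))).
Simplifying, S(m+1) = 2(m + 1)/(5(m + 6)) = 2(m+1)/(5((m+1) + 5)),
which is the closed form with n = m+1.
This completes the induction.

S(n) = 2n/(5(n + 5))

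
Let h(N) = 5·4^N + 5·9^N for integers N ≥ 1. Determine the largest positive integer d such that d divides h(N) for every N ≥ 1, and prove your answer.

d = 5

Computing the first values: h(1) = 65 and h(2) = 485; gcd(65, 485) = 5, so d ≤ 5.
We prove 5 | 5·4^N + 5·9^N for all N ≥ 1 by induction on N.
For the base case N = 1: h(1) = 65 = 5·(13), so 5 | h(1).
Inductive step: assume the claim holds for N = p, i.e. 5 | h(p). Then
h(p+1) − 9·h(p) = (5·4^(p+1) + 5·9^(p+1)) − 9·(5·4^p + 5·9^p) = (5)·4^p·(4 − 9) = (-25)·4^p. Since 5 | h(p) by the inductive hypothesis, 5 | 9·h(p); and 5 | -25 since -25 = 5·-5. Therefore 5 | h(p+1).
By induction, the statement is established for all N ≥ 1.
Therefore the largest such d is 5.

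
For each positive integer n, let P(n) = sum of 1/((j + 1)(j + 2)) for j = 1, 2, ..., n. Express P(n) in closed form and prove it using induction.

We claim P(n) = n/(2(n + 2)) for all n ≥ 1.
Base step (n = 1): P(1) = 1/6, and the closed form gives 1/6. They agree.
Suppose the result is true for n = j, so P(j) = j/(2(j + 2)).
Then P(j+1) = P(j) + (1/((j + 2)(j + 3))) = (j/(2(j + 2))) + (1/((j + 2)(j + 3))).
Simplifying, P(j+1) = (j + 1)/(2(j + 3)) = (j+1)/(2((j+1) + 2)),
which is the closed form with n = j+1.
This completes the induction.

P(n) = n/(2(n + 2))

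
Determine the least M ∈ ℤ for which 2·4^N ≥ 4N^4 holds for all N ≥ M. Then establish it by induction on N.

At N = 5: 2048 < 2500, so the inequality fails and M ≥ 6. We prove 2·4^N ≥ 4N^4 for all N ≥ 6.
When N = 6: 2·4^N = 8192 and 4N^4 = 5184, so 8192 ≥ 5184.
Inductive step: assume the claim holds for N = m, so 2·4^m ≥ 4m^4.
Then 2·4^(m + 1) = 4·(2·4^m) ≥ 4·(4m^4).
Also, for m ≥ 6 we have 4·(4m^4) ≥ 4(m+1)^4, since 4 ≥ (1 + 1/m)^4 for all m ≥ 6.
Combining, 2·4^(m + 1) ≥ 4(m+1)^4.
By induction, the statement is established for all N ≥ 6.
Hence the smallest such M is 6.

M = 6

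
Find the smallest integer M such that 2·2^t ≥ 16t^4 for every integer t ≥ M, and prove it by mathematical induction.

M = 21

At t = 20: 2097152 < 2560000, so the inequality fails and M ≥ 21. We prove 2·2^t ≥ 16t^4 for all t ≥ 21.
Base case (t = 21): 2·2^t = 4194304 and 16t^4 = 3111696, so 4194304 ≥ 3111696.
Inductive step: suppose the statement holds for some i ≥ 21, so 2·2^i ≥ 16i^4.
Then 2·2^(i + 1) = 2·(2·2^i) ≥ 2·(16i^4).
Also, for i ≥ 21 we have 2·(16i^4) ≥ 16(i+1)^4, since 2 ≥ (1 + 1/i)^4 for all i ≥ 21.
Combining, 2·2^(i + 1) ≥ 16(i+1)^4.
Hence, by induction on t, the claim holds for every t ≥ 21.
Hence the smallest such M is 21.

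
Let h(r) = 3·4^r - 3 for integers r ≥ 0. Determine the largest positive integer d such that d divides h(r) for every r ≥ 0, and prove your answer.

d = 9

Computing the first values: h(0) = 0 and h(1) = 9; gcd(0, 9) = 9, so d ≤ 9.
We prove 9 | 3·4^r - 3 for all r ≥ 0 by induction on r.
When r = 0: h(0) = 0 = 9·(0), so 9 | h(0).
Inductive step: assume the claim holds for r = m, i.e. 9 | h(m). Then
h(m+1) = 3·4^(m+1) - 3 = 4·(3·4^m - 3) + 9 = 4·h(m) + 9. The first term is divisible by 9 by the inductive hypothesis, and 9 is divisible by 9. Hence 9 | h(m+1).
Hence, by induction on r, the claim holds for every r ≥ 0.
Therefore the largest such d is 9.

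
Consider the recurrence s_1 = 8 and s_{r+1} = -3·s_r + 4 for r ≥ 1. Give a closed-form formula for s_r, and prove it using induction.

Computing the first terms: s_1 = 8, s_2 = -20, s_3 = 64. This suggests s_r = 7(-3)^(r - 1) + 1.
Base case (r = 1): the formula gives 8 = 8 = s_1.
Suppose the result is true for r = i, so s_i = 7(-3)^(i - 1) + 1.
Then s_{i+1} = -3·s_i + 4 = -3·(7(-3)^(i - 1) + 1) + 4 = 7(-3)^i + 1 = 7(-3)^((i+1) - 1) + 1,
which is the claimed formula at r = i+1.
This completes the induction.

s_r = 7(-3)^(r - 1) + 1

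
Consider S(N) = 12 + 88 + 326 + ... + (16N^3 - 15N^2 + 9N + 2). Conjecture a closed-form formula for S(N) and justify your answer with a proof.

S(N) = N(4N^3 + 3N^2 + N + 4)

We claim S(N) = N(4N^3 + 3N^2 + N + 4) for all N ≥ 1.
Base case (N = 1): S(1) = 12, and the closed form gives 12. They agree.
Inductive step: assume the claim holds for N = p, so S(p) = p(4p^3 + 3p^2 + p + 4).
Then S(p+1) = S(p) + (16p^3 + 33p^2 + 27p + 12) = (p(4p^3 + 3p^2 + p + 4)) + (16p^3 + 33p^2 + 27p + 12).
Simplifying, S(p+1) = (p + 1)(4p^3 + 15p^2 + 19p + 12) = (p+1)(4(p+1)^3 + 3(p+1)^2 + (p+1) + 4),
which is the closed form with N = p+1.
This completes the induction.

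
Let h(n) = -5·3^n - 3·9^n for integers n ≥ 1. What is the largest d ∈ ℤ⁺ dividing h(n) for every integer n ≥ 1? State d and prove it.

d = 6

Computing the first values: h(1) = -42 and h(2) = -288; gcd(-42, -288) = 6, so d ≤ 6.
We prove 6 | -5·3^n - 3·9^n for all n ≥ 1 by induction on n.
For the base case n = 1: h(1) = -42 = 6·(-7), so 6 | h(1).
Suppose the result is true for n = i, i.e. 6 | h(i). Then
h(i+1) − 9·h(i) = (-5·3^(i+1) - 3·9^(i+1)) − 9·(-5·3^i - 3·9^i) = (-5)·3^i·(3 − 9) = (30)·3^i. Since 6 | h(i) by the inductive hypothesis, 6 | 9·h(i); and 6 | 30 since 30 = 6·5. Therefore 6 | h(i+1).
This completes the induction.
Therefore the largest such d is 6.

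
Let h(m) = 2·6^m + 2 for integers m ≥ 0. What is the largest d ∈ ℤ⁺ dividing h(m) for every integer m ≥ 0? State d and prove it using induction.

d = 2

Computing the first values: h(0) = 4 and h(1) = 14; gcd(4, 14) = 2, so d ≤ 2.
We prove 2 | 2·6^m + 2 for all m ≥ 0 by induction on m.
For the base case m = 0: h(0) = 4 = 2·(2), so 2 | h(0).
Inductive step: suppose the statement holds for some j ≥ 0, i.e. 2 | h(j). Then
h(j+1) = 2·6^(j+1) + 2 = 6·(2·6^j + 2) - 10 = 6·h(j) - 10. The first term is divisible by 2 by the inductive hypothesis, and -10 is divisible by 2. Hence 2 | h(j+1).
Hence, by induction on m, the claim holds for every m ≥ 0.
Therefore the largest such d is 2.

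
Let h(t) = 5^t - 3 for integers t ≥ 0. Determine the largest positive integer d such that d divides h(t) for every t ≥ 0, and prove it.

d = 2

Computing the first values: h(0) = -2 and h(1) = 2; gcd(-2, 2) = 2, so d ≤ 2.
We prove 2 | 5^t - 3 for all t ≥ 0 by induction on t.
Base step (t = 0): h(0) = -2 = 2·(-1), so 2 | h(0).
For the inductive step, assume it holds for an arbitrary k ≥ 0, i.e. 2 | h(k). Then
h(k+1) = 5^(k+1) - 3 = 5·(5^k - 3) + 12 = 5·h(k) + 12. The first term is divisible by 2 by the inductive hypothesis, and 12 is divisible by 2. Hence 2 | h(k+1).
This completes the induction.
Therefore the largest such d is 2.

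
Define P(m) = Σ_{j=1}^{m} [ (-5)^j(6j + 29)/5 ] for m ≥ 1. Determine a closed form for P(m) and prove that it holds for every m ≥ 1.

We claim P(m) = (-5)^m(m + 5) - 5 for all m ≥ 1.
Base case (m = 1): P(1) = -35, and the closed form gives -35. They agree.
For the inductive step, assume it holds for an arbitrary j ≥ 1, so P(j) = (-5)^j(j + 5) - 5.
Then P(j+1) = P(j) + ((-5)^j(-6j - 35)) = ((-5)^j(j + 5) - 5) + ((-5)^j(-6j - 35)).
Simplifying, P(j+1) = -5(-5)^j·j - 30(-5)^j - 5 = (-5)^(j+1)((j+1) + 5) - 5,
which is the closed form with m = j+1.
By induction, the statement is established for all m ≥ 1.

P(m) = (-5)^m(m + 5) - 5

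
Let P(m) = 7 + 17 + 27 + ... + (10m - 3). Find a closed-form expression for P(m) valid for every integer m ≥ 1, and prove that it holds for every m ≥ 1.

P(m) = m(5m + 2)

We claim P(m) = m(5m + 2) for all m ≥ 1.
Base step (m = 1): P(1) = 7, and the closed form gives 7. They agree.
Inductive step: suppose the statement holds for some p ≥ 1, so P(p) = p(5p + 2).
Then P(p+1) = P(p) + (10p + 7) = (p(5p + 2)) + (10p + 7).
Simplifying, P(p+1) = (p + 1)(5p + 7) = (p+1)(5(p+1) + 2),
which is the closed form with m = p+1.
By the principle of mathematical induction, the result holds for all m ≥ 1.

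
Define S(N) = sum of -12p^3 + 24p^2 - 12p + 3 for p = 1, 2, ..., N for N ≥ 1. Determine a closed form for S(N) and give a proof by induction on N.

S(N) = -N(3N^3 - 2N^2 - 3N - 1)

We claim S(N) = -N(3N^3 - 2N^2 - 3N - 1) for all N ≥ 1.
Base case (N = 1): S(1) = 3, and the closed form gives 3. They agree.
Suppose the result is true for N = p, so S(p) = p(-3p^3 + 2p^2 + 3p + 1).
Then S(p+1) = S(p) + (-12p^3 - 12p^2 + 3) = (p(-3p^3 + 2p^2 + 3p + 1)) + (-12p^3 - 12p^2 + 3).
Simplifying, S(p+1) = -(p + 1)(3p^3 + 7p^2 + 2p - 3) = -(p+1)(3(p+1)^3 - 2(p+1)^2 - 3(p+1) - 1),
which is the closed form with N = p+1.
Hence, by induction on N, the claim holds for every N ≥ 1.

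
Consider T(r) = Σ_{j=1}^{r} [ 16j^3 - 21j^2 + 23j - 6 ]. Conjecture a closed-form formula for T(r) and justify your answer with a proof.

We claim T(r) = r(4r^3 + r^2 + 5r + 2) for all r ≥ 1.
When r = 1: T(1) = 12, and the closed form gives 12. They agree.
Suppose the result is true for r = j, so T(j) = j(4j^3 + j^2 + 5j + 2).
Then T(j+1) = T(j) + (16j^3 + 27j^2 + 29j + 12) = (j(4j^3 + j^2 + 5j + 2)) + (16j^3 + 27j^2 + 29j + 12).
Simplifying, T(j+1) = (j + 1)(4j^3 + 13j^2 + 19j + 12) = (j+1)(4(j+1)^3 + (j+1)^2 + 5(j+1) + 2),
which is the closed form with r = j+1.
By the principle of mathematical induction, the result holds for all r ≥ 1.

T(r) = r(4r^3 + r^2 + 5r + 2)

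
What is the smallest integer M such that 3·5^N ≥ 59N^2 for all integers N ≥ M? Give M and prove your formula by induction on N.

M = 4

At N = 3: 375 < 531, so the inequality fails and M ≥ 4. We prove 3·5^N ≥ 59N^2 for all N ≥ 4.
When N = 4: 3·5^N = 1875 and 59N^2 = 944, so 1875 ≥ 944.
Inductive step: assume the claim holds for N = p, so 3·5^p ≥ 59p^2.
Then 3·5^(p + 1) = 5·(3·5^p) ≥ 5·(59p^2).
Also, for p ≥ 4 we have 5·(59p^2) ≥ 59(p+1)^2, since 5 ≥ (1 + 1/p)^2 for all p ≥ 4.
Combining, 3·5^(p + 1) ≥ 59(p+1)^2.
Hence, by induction on N, the claim holds for every N ≥ 4.
Hence the smallest such M is 4.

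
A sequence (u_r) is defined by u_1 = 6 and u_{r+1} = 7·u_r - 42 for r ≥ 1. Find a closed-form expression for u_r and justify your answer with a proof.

Computing the first terms: u_1 = 6, u_2 = 0, u_3 = -42. This suggests u_r = -7^(r - 1) + 7.
Base step (r = 1): the formula gives 6 = 6 = u_1.
Suppose the result is true for r = k, so u_k = -7^(k - 1) + 7.
Then u_{k+1} = 7·u_k - 42 = 7·(-7^(k - 1) + 7) - 42 = -7^k + 7 = -7^((k+1) - 1) + 7,
which is the claimed formula at r = k+1.
By induction, the statement is established for all r ≥ 1.

u_r = -7^(r - 1) + 7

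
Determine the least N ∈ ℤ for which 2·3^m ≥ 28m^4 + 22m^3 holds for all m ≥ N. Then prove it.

N = 12

At m = 11: 354294 < 439230, so the inequality fails and N ≥ 12. We prove 2·3^m ≥ 28m^4 + 22m^3 for all m ≥ 12.
When m = 12: 2·3^m = 1062882 and 28m^4 + 22m^3 = 618624, so 1062882 ≥ 618624.
Inductive step: assume the claim holds for m = r, so 2·3^r ≥ 28r^4 + 22r^3.
Then 2·3^(r + 1) = 3·(2·3^r) ≥ 3·(28r^4 + 22r^3).
Also, for r ≥ 12 we have 3·(28r^4 + 22r^3) ≥ 28(r+1)^4 + 22(r+1)^3, since 3·(28r^4 + 22r^3) − (28(r+1)^4 + 22(r+1)^3) = 56r^4 - 68r^3 - 234r^2 - 178r - 50, which is nonnegative for all r ≥ 12.
Combining, 2·3^(r + 1) ≥ 28(r+1)^4 + 22(r+1)^3.
By induction, the statement is established for all m ≥ 12.
Hence the smallest such N is 12.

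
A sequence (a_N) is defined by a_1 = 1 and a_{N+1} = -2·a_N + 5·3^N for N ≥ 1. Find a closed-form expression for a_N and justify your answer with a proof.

a_N = (-2)^N + 3^N

Computing the first terms: a_1 = 1, a_2 = 13, a_3 = 19. This suggests a_N = (-2)^N + 3^N.
Base case (N = 1): the formula gives 1 = 1 = a_1.
Suppose the result is true for N = m, so a_m = (-2)^m + 3^m.
Then a_{m+1} = -2·a_m + 5·3^m = -2·((-2)^m + 3^m) + 5·3^m = (-2)^(m + 1) + 3^(m + 1),
which is the claimed formula at N = m+1.
By induction, the statement is established for all N ≥ 1.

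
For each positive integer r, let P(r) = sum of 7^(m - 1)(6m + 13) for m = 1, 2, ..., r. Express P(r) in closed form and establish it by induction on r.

P(r) = 7^r(r + 2) - 2

We claim P(r) = 7^r(r + 2) - 2 for all r ≥ 1.
When r = 1: P(1) = 19, and the closed form gives 19. They agree.
Inductive step: suppose the statement holds for some m ≥ 1, so P(m) = 7^m(m + 2) - 2.
Then P(m+1) = P(m) + (7^m(6m + 19)) = (7^m(m + 2) - 2) + (7^m(6m + 19)).
Simplifying, P(m+1) = 7·7^m·m + 21·7^m - 2 = 7^(m+1)((m+1) + 2) - 2,
which is the closed form with r = m+1.
Hence, by induction on r, the claim holds for every r ≥ 1.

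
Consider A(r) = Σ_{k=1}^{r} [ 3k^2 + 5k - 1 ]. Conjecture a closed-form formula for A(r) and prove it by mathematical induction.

A(r) = r(r^2 + 4r + 2)

We claim A(r) = r(r^2 + 4r + 2) for all r ≥ 1.
Base step (r = 1): A(1) = 7, and the closed form gives 7. They agree.
Suppose the result is true for r = k, so A(k) = k(k^2 + 4k + 2).
Then A(k+1) = A(k) + (3k^2 + 11k + 7) = (k(k^2 + 4k + 2)) + (3k^2 + 11k + 7).
Simplifying, A(k+1) = (k + 1)(k^2 + 6k + 7) = (k+1)((k+1)^2 + 4(k+1) + 2),
which is the closed form with r = k+1.
By the principle of mathematical induction, the result holds for all r ≥ 1.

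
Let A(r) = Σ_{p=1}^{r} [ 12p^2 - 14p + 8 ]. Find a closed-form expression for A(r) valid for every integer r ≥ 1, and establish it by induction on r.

We claim A(r) = r(4r^2 - r + 3) for all r ≥ 1.
When r = 1: A(1) = 6, and the closed form gives 6. They agree.
Suppose the result is true for r = p, so A(p) = p(4p^2 - p + 3).
Then A(p+1) = A(p) + (12p^2 + 10p + 6) = (p(4p^2 - p + 3)) + (12p^2 + 10p + 6).
Simplifying, A(p+1) = (p + 1)(4p^2 + 7p + 6) = (p+1)(4(p+1)^2 - (p+1) + 3),
which is the closed form with r = p+1.
This completes the induction.

A(r) = r(4r^2 - r + 3)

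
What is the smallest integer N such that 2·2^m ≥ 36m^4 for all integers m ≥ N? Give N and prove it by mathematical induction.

At m = 22: 8388608 < 8433216, so the inequality fails and N ≥ 23. We prove 2·2^m ≥ 36m^4 for all m ≥ 23.
For the base case m = 23: 2·2^m = 16777216 and 36m^4 = 10074276, so 16777216 ≥ 10074276.
Inductive step: assume the claim holds for m = i, so 2·2^i ≥ 36i^4.
Then 2·2^(i + 1) = 2·(2·2^i) ≥ 2·(36i^4).
Also, for i ≥ 23 we have 2·(36i^4) ≥ 36(i+1)^4, since 2 ≥ (1 + 1/i)^4 for all i ≥ 23.
Combining, 2·2^(i + 1) ≥ 36(i+1)^4.
By induction, the statement is established for all m ≥ 23.
Hence the smallest such N is 23.

N = 23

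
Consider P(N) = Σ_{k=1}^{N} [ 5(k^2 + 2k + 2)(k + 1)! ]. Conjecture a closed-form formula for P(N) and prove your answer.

P(N) = (5N + 5)(N + 2)! - 10

We claim P(N) = (5N + 5)(N + 2)! - 10 for all N ≥ 1.
Base step (N = 1): P(1) = 50, and the closed form gives 50. They agree.
Inductive step: suppose the statement holds for some k ≥ 1, so P(k) = (5k + 5)(k + 2)! - 10.
Then P(k+1) = P(k) + (5(k^2 + 4k + 5)(k + 2)!) = ((5k + 5)(k + 2)! - 10) + (5(k^2 + 4k + 5)(k + 2)!).
Simplifying, P(k+1) = (5(k+1) + 5)((k+1) + 2)! - 10,
which is the closed form with N = k+1.
By induction, the statement is established for all N ≥ 1.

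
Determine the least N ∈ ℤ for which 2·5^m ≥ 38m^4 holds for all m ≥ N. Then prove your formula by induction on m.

At m = 6: 31250 < 49248, so the inequality fails and N ≥ 7. We prove 2·5^m ≥ 38m^4 for all m ≥ 7.
For the base case m = 7: 2·5^m = 156250 and 38m^4 = 91238, so 156250 ≥ 91238.
Inductive step: suppose the statement holds for some j ≥ 7, so 2·5^j ≥ 38j^4.
Then 2·5^(j + 1) = 5·(2·5^j) ≥ 5·(38j^4).
Also, for j ≥ 7 we have 5·(38j^4) ≥ 38(j+1)^4, since 5 ≥ (1 + 1/j)^4 for all j ≥ 7.
Combining, 2·5^(j + 1) ≥ 38(j+1)^4.
By induction, the statement is established for all m ≥ 7.
Hence the smallest such N is 7.

N = 7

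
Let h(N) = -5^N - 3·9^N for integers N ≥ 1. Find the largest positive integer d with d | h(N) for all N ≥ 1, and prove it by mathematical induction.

d = 4

Computing the first values: h(1) = -32 and h(2) = -268; gcd(-32, -268) = 4, so d ≤ 4.
We prove 4 | -5^N - 3·9^N for all N ≥ 1 by induction on N.
For the base case N = 1: h(1) = -32 = 4·(-8), so 4 | h(1).
Inductive step: suppose the statement holds for some r ≥ 1, i.e. 4 | h(r). Then
h(r+1) − 9·h(r) = (-5^(r+1) - 3·9^(r+1)) − 9·(-5^r - 3·9^r) = (-1)·5^r·(5 − 9) = (4)·5^r. Since 4 | h(r) by the inductive hypothesis, 4 | 9·h(r); and 4 | 4 since 4 = 4·1. Therefore 4 | h(r+1).
Hence, by induction on N, the claim holds for every N ≥ 1.
Therefore the largest such d is 4.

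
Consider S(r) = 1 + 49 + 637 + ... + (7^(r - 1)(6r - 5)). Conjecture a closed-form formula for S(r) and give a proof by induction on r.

S(r) = 7^r(r - 1) + 1

We claim S(r) = 7^r(r - 1) + 1 for all r ≥ 1.
When r = 1: S(1) = 1, and the closed form gives 1. They agree.
Suppose the result is true for r = j, so S(j) = 7^j(j - 1) + 1.
Then S(j+1) = S(j) + (7^j(6j + 1)) = (7^j(j - 1) + 1) + (7^j(6j + 1)).
Simplifying, S(j+1) = 7^(j + 1)j + 1 = 7^(j+1)((j+1) - 1) + 1,
which is the closed form with r = j+1.
By the principle of mathematical induction, the result holds for all r ≥ 1.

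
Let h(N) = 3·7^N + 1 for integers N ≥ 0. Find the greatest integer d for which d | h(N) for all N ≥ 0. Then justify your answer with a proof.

d = 2

Computing the first values: h(0) = 4 and h(1) = 22; gcd(4, 22) = 2, so d ≤ 2.
We prove 2 | 3·7^N + 1 for all N ≥ 0 by induction on N.
When N = 0: h(0) = 4 = 2·(2), so 2 | h(0).
Inductive step: assume the claim holds for N = k, i.e. 2 | h(k). Then
h(k+1) = 3·7^(k+1) + 1 = 7·(3·7^k + 1) - 6 = 7·h(k) - 6. The first term is divisible by 2 by the inductive hypothesis, and -6 is divisible by 2. Hence 2 | h(k+1).
By induction, the statement is established for all N ≥ 0.
Therefore the largest such d is 2.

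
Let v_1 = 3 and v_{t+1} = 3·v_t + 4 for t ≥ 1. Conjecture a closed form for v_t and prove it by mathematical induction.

v_t = 5·3^(t - 1) - 2

Computing the first terms: v_1 = 3, v_2 = 13, v_3 = 43. This suggests v_t = 5·3^(t - 1) - 2.
Base step (t = 1): the formula gives 3 = 3 = v_1.
Inductive step: suppose the statement holds for some k ≥ 1, so v_k = 5·3^(k - 1) - 2.
Then v_{k+1} = 3·v_k + 4 = 3·(5·3^(k - 1) - 2) + 4 = 5·3^k - 2 = 5·3^((k+1) - 1) - 2,
which is the claimed formula at t = k+1.
By induction, the statement is established for all t ≥ 1.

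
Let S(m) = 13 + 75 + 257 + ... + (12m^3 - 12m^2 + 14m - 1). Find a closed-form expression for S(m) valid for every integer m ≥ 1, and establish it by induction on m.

We claim S(m) = m(3m^3 + 2m^2 + 4m + 4) for all m ≥ 1.
For the base case m = 1: S(1) = 13, and the closed form gives 13. They agree.
For the inductive step, assume it holds for an arbitrary i ≥ 1, so S(i) = i(3i^3 + 2i^2 + 4i + 4).
Then S(i+1) = S(i) + (12i^3 + 24i^2 + 26i + 13) = (i(3i^3 + 2i^2 + 4i + 4)) + (12i^3 + 24i^2 + 26i + 13).
Simplifying, S(i+1) = (i + 1)(3i^3 + 11i^2 + 17i + 13) = (i+1)(3(i+1)^3 + 2(i+1)^2 + 4(i+1) + 4),
which is the closed form with m = i+1.
Hence, by induction on m, the claim holds for every m ≥ 1.

S(m) = m(3m^3 + 2m^2 + 4m + 4)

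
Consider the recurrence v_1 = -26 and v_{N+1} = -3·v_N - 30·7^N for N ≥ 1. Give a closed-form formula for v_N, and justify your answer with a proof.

v_N = -5(-3)^(N - 1) - 3·7^N

Computing the first terms: v_1 = -26, v_2 = -132, v_3 = -1074. This suggests v_N = -5(-3)^(N - 1) - 3·7^N.
Base step (N = 1): the formula gives -26 = -26 = v_1.
Inductive step: assume the claim holds for N = k, so v_k = -5(-3)^(k - 1) - 3·7^k.
Then v_{k+1} = -3·v_k - 30·7^k = -3·(-5(-3)^(k - 1) - 3·7^k) - 30·7^k = -5(-3)^k - 3·7^(k + 1) = -5(-3)^((k+1) - 1) - 3·7^(k+1),
which is the claimed formula at N = k+1.
This completes the induction.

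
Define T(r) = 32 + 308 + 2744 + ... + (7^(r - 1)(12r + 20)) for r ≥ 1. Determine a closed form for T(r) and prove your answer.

We claim T(r) = 7^r(2r + 3) - 3 for all r ≥ 1.
Base case (r = 1): T(1) = 32, and the closed form gives 32. They agree.
Suppose the result is true for r = i, so T(i) = 7^i(2i + 3) - 3.
Then T(i+1) = T(i) + (7^i(12i + 32)) = (7^i(2i + 3) - 3) + (7^i(12i + 32)).
Simplifying, T(i+1) = 14·7^i·i + 35·7^i - 3 = 7^(i+1)(2(i+1) + 3) - 3,
which is the closed form with r = i+1.
This completes the induction.

T(r) = 7^r(2r + 3) - 3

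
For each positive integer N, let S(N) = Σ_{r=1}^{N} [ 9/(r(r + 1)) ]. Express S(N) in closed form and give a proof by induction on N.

S(N) = 9N/(N + 1)

We claim S(N) = 9N/(N + 1) for all N ≥ 1.
Base step (N = 1): S(1) = 9/2, and the closed form gives 9/2. They agree.
Inductive step: suppose the statement holds for some r ≥ 1, so S(r) = 9r/(r + 1).
Then S(r+1) = S(r) + (9/((r + 1)(r + 2))) = (9r/(r + 1)) + (9/((r + 1)(r + 2))).
Simplifying, S(r+1) = 9(r + 1)/(r + 2) = 9(r+1)/((r+1) + 1),
which is the closed form with N = r+1.
By induction, the statement is established for all N ≥ 1.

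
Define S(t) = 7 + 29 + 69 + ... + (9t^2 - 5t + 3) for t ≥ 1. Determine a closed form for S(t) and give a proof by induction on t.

We claim S(t) = t(3t^2 + 2t + 2) for all t ≥ 1.
Base case (t = 1): S(1) = 7, and the closed form gives 7. They agree.
Suppose the result is true for t = i, so S(i) = i(3i^2 + 2i + 2).
Then S(i+1) = S(i) + (9i^2 + 13i + 7) = (i(3i^2 + 2i + 2)) + (9i^2 + 13i + 7).
Simplifying, S(i+1) = (i + 1)(3i^2 + 8i + 7) = (i+1)(3(i+1)^2 + 2(i+1) + 2),
which is the closed form with t = i+1.
This completes the induction.

S(t) = t(3t^2 + 2t + 2)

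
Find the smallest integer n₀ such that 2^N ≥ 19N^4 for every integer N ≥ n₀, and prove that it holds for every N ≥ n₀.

At N = 22: 4194304 < 4450864, so the inequality fails and n₀ ≥ 23. We prove 2^N ≥ 19N^4 for all N ≥ 23.
Base step (N = 23): 2^N = 8388608 and 19N^4 = 5316979, so 8388608 ≥ 5316979.
Inductive step: assume the claim holds for N = k, so 2^k ≥ 19k^4.
Then 2^(k + 1) = 2·(2^k) ≥ 2·(19k^4).
Also, for k ≥ 23 we have 2·(19k^4) ≥ 19(k+1)^4, since 2 ≥ (1 + 1/k)^4 for all k ≥ 23.
Combining, 2^(k + 1) ≥ 19(k+1)^4.
Hence, by induction on N, the claim holds for every N ≥ 23.
Hence the smallest such n₀ is 23.

n₀ = 23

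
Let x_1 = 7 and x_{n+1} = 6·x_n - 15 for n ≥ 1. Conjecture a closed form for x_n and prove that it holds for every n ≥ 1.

x_n = 4·6^(n - 1) + 3

Computing the first terms: x_1 = 7, x_2 = 27, x_3 = 147. This suggests x_n = 4·6^(n - 1) + 3.
Base step (n = 1): the formula gives 7 = 7 = x_1.
Suppose the result is true for n = r, so x_r = 4·6^(r - 1) + 3.
Then x_{r+1} = 6·x_r - 15 = 6·(4·6^(r - 1) + 3) - 15 = 4·6^r + 3 = 4·6^((r+1) - 1) + 3,
which is the claimed formula at n = r+1.
Hence, by induction on n, the claim holds for every n ≥ 1.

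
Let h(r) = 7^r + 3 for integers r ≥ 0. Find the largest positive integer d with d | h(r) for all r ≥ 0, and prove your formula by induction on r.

d = 2

Computing the first values: h(0) = 4 and h(1) = 10; gcd(4, 10) = 2, so d ≤ 2.
We prove 2 | 7^r + 3 for all r ≥ 0 by induction on r.
Base step (r = 0): h(0) = 4 = 2·(2), so 2 | h(0).
Inductive step: assume the claim holds for r = p, i.e. 2 | h(p). Then
h(p+1) = 7^(p+1) + 3 = 7·(7^p + 3) - 18 = 7·h(p) - 18. The first term is divisible by 2 by the inductive hypothesis, and -18 is divisible by 2. Hence 2 | h(p+1).
This completes the induction.
Therefore the largest such d is 2.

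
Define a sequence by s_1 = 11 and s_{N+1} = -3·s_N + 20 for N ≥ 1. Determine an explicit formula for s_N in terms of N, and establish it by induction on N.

s_N = -2(-3)^N + 5

Computing the first terms: s_1 = 11, s_2 = -13, s_3 = 59. This suggests s_N = -2(-3)^N + 5.
Base step (N = 1): the formula gives 11 = 11 = s_1.
For the inductive step, assume it holds for an arbitrary m ≥ 1, so s_m = -2(-3)^m + 5.
Then s_{m+1} = -3·s_m + 20 = -3·(-2(-3)^m + 5) + 20 = -2(-3)^(m + 1) + 5,
which is the claimed formula at N = m+1.
This completes the induction.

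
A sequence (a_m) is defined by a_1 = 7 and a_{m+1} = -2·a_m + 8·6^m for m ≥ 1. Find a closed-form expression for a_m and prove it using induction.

Computing the first terms: a_1 = 7, a_2 = 34, a_3 = 220. This suggests a_m = (-2)^(m - 1) + 6^m.
For the base case m = 1: the formula gives 7 = 7 = a_1.
Inductive step: assume the claim holds for m = p, so a_p = (-2)^(p - 1) + 6^p.
Then a_{p+1} = -2·a_p + 8·6^p = -2·((-2)^(p - 1) + 6^p) + 8·6^p = (-2)^p + 6^(p + 1) = (-2)^((p+1) - 1) + 6^(p+1),
which is the claimed formula at m = p+1.
By induction, the statement is established for all m ≥ 1.

a_m = (-2)^(m - 1) + 6^m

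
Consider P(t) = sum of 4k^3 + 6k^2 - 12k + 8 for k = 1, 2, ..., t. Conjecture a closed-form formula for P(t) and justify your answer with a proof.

We claim P(t) = t(t^3 + 4t^2 - 2t + 3) for all t ≥ 1.
Base step (t = 1): P(1) = 6, and the closed form gives 6. They agree.
Suppose the result is true for t = k, so P(k) = k(k^3 + 4k^2 - 2k + 3).
Then P(k+1) = P(k) + (4k^3 + 18k^2 + 12k + 6) = (k(k^3 + 4k^2 - 2k + 3)) + (4k^3 + 18k^2 + 12k + 6).
Simplifying, P(k+1) = (k + 1)(k^3 + 7k^2 + 9k + 6) = (k+1)((k+1)^3 + 4(k+1)^2 - 2(k+1) + 3),
which is the closed form with t = k+1.
By the principle of mathematical induction, the result holds for all t ≥ 1.

P(t) = t(t^3 + 4t^2 - 2t + 3)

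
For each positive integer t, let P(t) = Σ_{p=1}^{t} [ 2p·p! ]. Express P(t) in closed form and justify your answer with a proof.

P(t) = 2(t + 1)! - 2

We claim P(t) = 2(t + 1)! - 2 for all t ≥ 1.
When t = 1: P(1) = 2, and the closed form gives 2. They agree.
Inductive step: assume the claim holds for t = p, so P(p) = 2(p + 1)! - 2.
Then P(p+1) = P(p) + (2(p + 1)(p + 1)!) = (2(p + 1)! - 2) + (2(p + 1)(p + 1)!).
Simplifying, P(p+1) = 2((p+1) + 1)! - 2,
which is the closed form with t = p+1.
This completes the induction.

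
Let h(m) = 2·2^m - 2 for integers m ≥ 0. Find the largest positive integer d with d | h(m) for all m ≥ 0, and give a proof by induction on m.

d = 2

Computing the first values: h(0) = 0 and h(1) = 2; gcd(0, 2) = 2, so d ≤ 2.
We prove 2 | 2·2^m - 2 for all m ≥ 0 by induction on m.
Base step (m = 0): h(0) = 0 = 2·(0), so 2 | h(0).
Inductive step: suppose the statement holds for some k ≥ 0, i.e. 2 | h(k). Then
h(k+1) = 2·2^(k+1) - 2 = 2·(2·2^k - 2) + 2 = 2·h(k) + 2. The first term is divisible by 2 by the inductive hypothesis, and 2 is divisible by 2. Hence 2 | h(k+1).
By induction, the statement is established for all m ≥ 0.
Therefore the largest such d is 2.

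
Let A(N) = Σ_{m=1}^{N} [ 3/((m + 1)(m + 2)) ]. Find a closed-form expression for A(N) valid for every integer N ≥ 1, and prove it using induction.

A(N) = 3N/(2(N + 2))

We claim A(N) = 3N/(2(N + 2)) for all N ≥ 1.
Base step (N = 1): A(1) = 1/2, and the closed form gives 1/2. They agree.
Inductive step: assume the claim holds for N = m, so A(m) = 3m/(2(m + 2)).
Then A(m+1) = A(m) + (3/((m + 2)(m + 3))) = (3m/(2(m + 2))) + (3/((m + 2)(m + 3))).
Simplifying, A(m+1) = 3(m + 1)/(2(m + 3)) = 3(m+1)/(2((m+1) + 2)),
which is the closed form with N = m+1.
This completes the induction.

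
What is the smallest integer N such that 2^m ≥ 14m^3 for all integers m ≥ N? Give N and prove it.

N = 16

At m = 15: 32768 < 47250, so the inequality fails and N ≥ 16. We prove 2^m ≥ 14m^3 for all m ≥ 16.
Base case (m = 16): 2^m = 65536 and 14m^3 = 57344, so 65536 ≥ 57344.
Inductive step: suppose the statement holds for some j ≥ 16, so 2^j ≥ 14j^3.
Then 2^(j + 1) = 2·(2^j) ≥ 2·(14j^3).
Also, for j ≥ 16 we have 2·(14j^3) ≥ 14(j+1)^3, since 2 ≥ (1 + 1/j)^3 for all j ≥ 16.
Combining, 2^(j + 1) ≥ 14(j+1)^3.
By induction, the statement is established for all m ≥ 16.
Hence the smallest such N is 16.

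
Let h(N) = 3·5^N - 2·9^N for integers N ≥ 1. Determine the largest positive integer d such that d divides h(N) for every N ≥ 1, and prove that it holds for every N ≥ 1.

d = 3

Computing the first values: h(1) = -3 and h(2) = -87; gcd(-3, -87) = 3, so d ≤ 3.
We prove 3 | 3·5^N - 2·9^N for all N ≥ 1 by induction on N.
Base case (N = 1): h(1) = -3 = 3·(-1), so 3 | h(1).
Suppose the result is true for N = i, i.e. 3 | h(i). Then
h(i+1) − 9·h(i) = (3·5^(i+1) - 2·9^(i+1)) − 9·(3·5^i - 2·9^i) = (3)·5^i·(5 − 9) = (-12)·5^i. Since 3 | h(i) by the inductive hypothesis, 3 | 9·h(i); and 3 | -12 since -12 = 3·-4. Therefore 3 | h(i+1).
By the principle of mathematical induction, the result holds for all N ≥ 1.
Therefore the largest such d is 3.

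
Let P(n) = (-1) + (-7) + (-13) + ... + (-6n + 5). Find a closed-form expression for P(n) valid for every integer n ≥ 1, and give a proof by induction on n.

We claim P(n) = -n(3n - 2) for all n ≥ 1.
When n = 1: P(1) = -1, and the closed form gives -1. They agree.
Inductive step: suppose the statement holds for some i ≥ 1, so P(i) = i(-3i + 2).
Then P(i+1) = P(i) + (-6i - 1) = (i(-3i + 2)) + (-6i - 1).
Simplifying, P(i+1) = -(i + 1)(3i + 1) = -(i+1)(3(i+1) - 2),
which is the closed form with n = i+1.
Hence, by induction on n, the claim holds for every n ≥ 1.

P(n) = -n(3n - 2)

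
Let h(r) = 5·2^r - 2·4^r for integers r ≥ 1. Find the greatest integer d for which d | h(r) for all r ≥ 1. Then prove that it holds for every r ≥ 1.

d = 2

Computing the first values: h(1) = 2 and h(2) = -12; gcd(2, -12) = 2, so d ≤ 2.
We prove 2 | 5·2^r - 2·4^r for all r ≥ 1 by induction on r.
For the base case r = 1: h(1) = 2 = 2·(1), so 2 | h(1).
Inductive step: suppose the statement holds for some m ≥ 1, i.e. 2 | h(m). Then
h(m+1) − 4·h(m) = (5·2^(m+1) - 2·4^(m+1)) − 4·(5·2^m - 2·4^m) = (5)·2^m·(2 − 4) = (-10)·2^m. Since 2 | h(m) by the inductive hypothesis, 2 | 4·h(m); and 2 | -10 since -10 = 2·-5. Therefore 2 | h(m+1).
This completes the induction.
Therefore the largest such d is 2.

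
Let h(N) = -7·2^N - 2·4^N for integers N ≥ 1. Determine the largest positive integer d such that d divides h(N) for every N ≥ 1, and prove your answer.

Computing the first values: h(1) = -22 and h(2) = -60; gcd(-22, -60) = 2, so d ≤ 2.
We prove 2 | -7·2^N - 2·4^N for all N ≥ 1 by induction on N.
Base step (N = 1): h(1) = -22 = 2·(-11), so 2 | h(1).
For the inductive step, assume it holds for an arbitrary r ≥ 1, i.e. 2 | h(r). Then
h(r+1) − 4·h(r) = (-7·2^(r+1) - 2·4^(r+1)) − 4·(-7·2^r - 2·4^r) = (-7)·2^r·(2 − 4) = (14)·2^r. Since 2 | h(r) by the inductive hypothesis, 2 | 4·h(r); and 2 | 14 since 14 = 2·7. Therefore 2 | h(r+1).
By induction, the statement is established for all N ≥ 1.
Therefore the largest such d is 2.

d = 2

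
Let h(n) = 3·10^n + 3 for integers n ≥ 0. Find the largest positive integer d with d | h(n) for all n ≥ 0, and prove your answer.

d = 3

Computing the first values: h(0) = 6 and h(1) = 33; gcd(6, 33) = 3, so d ≤ 3.
We prove 3 | 3·10^n + 3 for all n ≥ 0 by induction on n.
When n = 0: h(0) = 6 = 3·(2), so 3 | h(0).
For the inductive step, assume it holds for an arbitrary i ≥ 0, i.e. 3 | h(i). Then
h(i+1) = 3·10^(i+1) + 3 = 10·(3·10^i + 3) - 27 = 10·h(i) - 27. The first term is divisible by 3 by the inductive hypothesis, and -27 is divisible by 3. Hence 3 | h(i+1).
By induction, the statement is established for all n ≥ 0.
Therefore the largest such d is 3.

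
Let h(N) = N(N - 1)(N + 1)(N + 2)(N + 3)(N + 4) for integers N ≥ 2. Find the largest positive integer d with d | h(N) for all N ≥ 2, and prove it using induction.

Computing the first values: h(2) = 720 and h(3) = 5040; gcd(720, 5040) = 720, so d ≤ 720.
We prove 720 | N(N - 1)(N + 1)(N + 2)(N + 3)(N + 4) for all N ≥ 2 by induction on N.
For the base case N = 2: h(2) = 720 = 720·(1), so 720 | h(2).
Inductive step: suppose the statement holds for some k ≥ 2, i.e. 720 | h(k). Then
h(k+1) − h(k) = k·(k+1)·(k+2)·(k+3)·(k+4)·(k+5) − (k-1)·k·(k+1)·(k+2)·(k+3)·(k+4) = k·(k+1)·(k+2)·(k+3)·(k+4)·[(k+5) − (k-1)] = 6·k·(k+1)·(k+2)·(k+3)·(k+4). The product of 5 consecutive integers is divisible by (5)! = 120, so h(k+1) − h(k) is divisible by 6·120 = 720. By the inductive hypothesis 720 | h(k), hence 720 | h(k+1).
This completes the induction.
Therefore the largest such d is 720.

d = 720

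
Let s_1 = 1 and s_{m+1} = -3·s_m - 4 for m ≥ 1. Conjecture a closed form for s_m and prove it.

s_m = 2(-3)^(m - 1) - 1

Computing the first terms: s_1 = 1, s_2 = -7, s_3 = 17. This suggests s_m = 2(-3)^(m - 1) - 1.
When m = 1: the formula gives 1 = 1 = s_1.
For the inductive step, assume it holds for an arbitrary k ≥ 1, so s_k = 2(-3)^(k - 1) - 1.
Then s_{k+1} = -3·s_k - 4 = -3·(2(-3)^(k - 1) - 1) - 4 = 2(-3)^k - 1 = 2(-3)^((k+1) - 1) - 1,
which is the claimed formula at m = k+1.
By induction, the statement is established for all m ≥ 1.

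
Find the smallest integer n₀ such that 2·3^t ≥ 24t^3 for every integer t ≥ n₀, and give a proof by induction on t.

At t = 7: 4374 < 8232, so the inequality fails and n₀ ≥ 8. We prove 2·3^t ≥ 24t^3 for all t ≥ 8.
When t = 8: 2·3^t = 13122 and 24t^3 = 12288, so 13122 ≥ 12288.
Inductive step: suppose the statement holds for some r ≥ 8, so 2·3^r ≥ 24r^3.
Then 2·3^(r + 1) = 3·(2·3^r) ≥ 3·(24r^3).
Also, for r ≥ 8 we have 3·(24r^3) ≥ 24(r+1)^3, since 3 ≥ (1 + 1/r)^3 for all r ≥ 8.
Combining, 2·3^(r + 1) ≥ 24(r+1)^3.
By induction, the statement is established for all t ≥ 8.
Hence the smallest such n₀ is 8.

n₀ = 8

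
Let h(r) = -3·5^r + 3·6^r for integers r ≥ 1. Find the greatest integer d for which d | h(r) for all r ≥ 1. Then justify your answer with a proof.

d = 3

Computing the first values: h(1) = 3 and h(2) = 33; gcd(3, 33) = 3, so d ≤ 3.
We prove 3 | -3·5^r + 3·6^r for all r ≥ 1 by induction on r.
Base case (r = 1): h(1) = 3 = 3·(1), so 3 | h(1).
Suppose the result is true for r = i, i.e. 3 | h(i). Then
h(i+1) − 6·h(i) = (-3·5^(i+1) + 3·6^(i+1)) − 6·(-3·5^i + 3·6^i) = (-3)·5^i·(5 − 6) = (3)·5^i. Since 3 | h(i) by the inductive hypothesis, 3 | 6·h(i); and 3 | 3 since 3 = 3·1. Therefore 3 | h(i+1).
Hence, by induction on r, the claim holds for every r ≥ 1.
Therefore the largest such d is 3.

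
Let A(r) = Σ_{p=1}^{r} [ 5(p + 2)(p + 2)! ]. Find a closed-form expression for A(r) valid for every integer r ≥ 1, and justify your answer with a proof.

A(r) = 5(r + 3)! - 30

We claim A(r) = 5(r + 3)! - 30 for all r ≥ 1.
For the base case r = 1: A(1) = 90, and the closed form gives 90. They agree.
Suppose the result is true for r = p, so A(p) = 5(p + 3)! - 30.
Then A(p+1) = A(p) + (5(p + 3)(p + 3)!) = (5(p + 3)! - 30) + (5(p + 3)(p + 3)!).
Simplifying, A(p+1) = 5((p+1) + 3)! - 30,
which is the closed form with r = p+1.
This completes the induction.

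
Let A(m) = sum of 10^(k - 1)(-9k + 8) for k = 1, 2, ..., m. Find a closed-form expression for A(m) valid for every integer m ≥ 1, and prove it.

A(m) = 10^m(-m + 1) - 1

We claim A(m) = 10^m(-m + 1) - 1 for all m ≥ 1.
Base case (m = 1): A(1) = -1, and the closed form gives -1. They agree.
Suppose the result is true for m = k, so A(k) = 10^k(-k + 1) - 1.
Then A(k+1) = A(k) + (10^k(-9k - 1)) = (10^k(-k + 1) - 1) + (10^k(-9k - 1)).
Simplifying, A(k+1) = -10·10^k·k - 1 = 10^(k+1)(-(k+1) + 1) - 1,
which is the closed form with m = k+1.
Hence, by induction on m, the claim holds for every m ≥ 1.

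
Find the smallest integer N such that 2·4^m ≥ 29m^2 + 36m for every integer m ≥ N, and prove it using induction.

N = 5

At m = 4: 512 < 608, so the inequality fails and N ≥ 5. We prove 2·4^m ≥ 29m^2 + 36m for all m ≥ 5.
For the base case m = 5: 2·4^m = 2048 and 29m^2 + 36m = 905, so 2048 ≥ 905.
Inductive step: suppose the statement holds for some i ≥ 5, so 2·4^i ≥ 29i^2 + 36i.
Then 2·4^(i + 1) = 4·(2·4^i) ≥ 4·(29i^2 + 36i).
Also, for i ≥ 5 we have 4·(29i^2 + 36i) ≥ 29(i+1)^2 + 36(i+1), since 4·(29i^2 + 36i) − (29(i+1)^2 + 36(i+1)) = 87i^2 + 50i - 65, which is nonnegative for all i ≥ 5.
Combining, 2·4^(i + 1) ≥ 29(i+1)^2 + 36(i+1).
Hence, by induction on m, the claim holds for every m ≥ 5.
Hence the smallest such N is 5.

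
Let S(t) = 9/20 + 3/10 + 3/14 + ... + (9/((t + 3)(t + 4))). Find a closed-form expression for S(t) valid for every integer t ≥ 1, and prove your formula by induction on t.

S(t) = 9t/(4(t + 4))

We claim S(t) = 9t/(4(t + 4)) for all t ≥ 1.
Base case (t = 1): S(1) = 9/20, and the closed form gives 9/20. They agree.
For the inductive step, assume it holds for an arbitrary p ≥ 1, so S(p) = 9p/(4(p + 4)).
Then S(p+1) = S(p) + (9/((p + 4)(p + 5))) = (9p/(4(p + 4))) + (9/((p + 4)(p + 5))).
Simplifying, S(p+1) = 9(p + 1)/(4(p + 5)) = 9(p+1)/(4((p+1) + 4)),
which is the closed form with t = p+1.
By induction, the statement is established for all t ≥ 1.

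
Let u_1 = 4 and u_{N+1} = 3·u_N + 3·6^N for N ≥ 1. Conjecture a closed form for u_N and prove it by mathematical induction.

Computing the first terms: u_1 = 4, u_2 = 30, u_3 = 198. This suggests u_N = -2·3^(N - 1) + 6^N.
Base step (N = 1): the formula gives 4 = 4 = u_1.
For the inductive step, assume it holds for an arbitrary k ≥ 1, so u_k = -2·3^(k - 1) + 6^k.
Then u_{k+1} = 3·u_k + 3·6^k = 3·(-2·3^(k - 1) + 6^k) + 3·6^k = -2·3^k + 6^(k + 1) = -2·3^((k+1) - 1) + 6^(k+1),
which is the claimed formula at N = k+1.
This completes the induction.

u_N = -2·3^(N - 1) + 6^N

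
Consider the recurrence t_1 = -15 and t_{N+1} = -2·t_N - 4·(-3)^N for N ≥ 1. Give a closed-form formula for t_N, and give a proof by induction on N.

t_N = -3(-2)^(N - 1) + 4(-3)^N

Computing the first terms: t_1 = -15, t_2 = 42, t_3 = -120. This suggests t_N = -3(-2)^(N - 1) + 4(-3)^N.
When N = 1: the formula gives -15 = -15 = t_1.
For the inductive step, assume it holds for an arbitrary i ≥ 1, so t_i = -3(-2)^(i - 1) + 4(-3)^i.
Then t_{i+1} = -2·t_i - 4·(-3)^i = -2·(-3(-2)^(i - 1) + 4(-3)^i) - 4·(-3)^i = -3(-2)^i + 4(-3)^(i + 1) = -3(-2)^((i+1) - 1) + 4(-3)^(i+1),
which is the claimed formula at N = i+1.
This completes the induction.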